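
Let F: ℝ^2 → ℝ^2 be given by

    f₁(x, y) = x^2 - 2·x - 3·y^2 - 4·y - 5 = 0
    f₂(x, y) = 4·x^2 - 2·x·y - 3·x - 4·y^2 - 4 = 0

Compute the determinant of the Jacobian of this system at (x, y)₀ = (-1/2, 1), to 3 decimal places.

-69.000

J = [[2·x - 2, -6·y - 4], [8·x - 2·y - 3, -2·x - 8·y]].
At the point, J = [[-3.000, -10.000], [-9.000, -7.000]].
det J = -69.000.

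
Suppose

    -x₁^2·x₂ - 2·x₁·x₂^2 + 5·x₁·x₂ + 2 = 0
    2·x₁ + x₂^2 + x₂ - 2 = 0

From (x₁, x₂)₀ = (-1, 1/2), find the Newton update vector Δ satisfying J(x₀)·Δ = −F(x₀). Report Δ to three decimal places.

(1.000, 0.625)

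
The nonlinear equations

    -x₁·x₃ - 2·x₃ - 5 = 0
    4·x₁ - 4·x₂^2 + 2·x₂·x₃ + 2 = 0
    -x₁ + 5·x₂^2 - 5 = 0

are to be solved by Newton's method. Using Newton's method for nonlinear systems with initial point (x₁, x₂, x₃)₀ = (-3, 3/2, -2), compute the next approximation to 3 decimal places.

At (-3, 3/2, -2): F = (-7.000, -25.000, 9.250).
Jacobian J = [[-x₃, 0, -x₁ - 2], [4, -8·x₂ + 2·x₃, 2·x₂], [-1, 10·x₂, 0]].
At the point, J = [[2.000, 0.000, 1.000], [4.000, -16.000, 3.000], [-1.000, 15.000, 0.000]] (det J = -46.000).
Solving J·Δ = −F gives Δ = (1.913, -0.489, 3.174).
Then the next iterate is (x₁, x₂, x₃)₁ = (-1.087, 1.011, 1.174).

(-1.087, 1.011, 1.174)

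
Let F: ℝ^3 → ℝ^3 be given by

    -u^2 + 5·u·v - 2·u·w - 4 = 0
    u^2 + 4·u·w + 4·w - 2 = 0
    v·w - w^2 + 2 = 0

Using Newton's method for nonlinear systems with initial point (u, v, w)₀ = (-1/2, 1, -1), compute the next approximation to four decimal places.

(-2.9167, -11.5000, -5.1667)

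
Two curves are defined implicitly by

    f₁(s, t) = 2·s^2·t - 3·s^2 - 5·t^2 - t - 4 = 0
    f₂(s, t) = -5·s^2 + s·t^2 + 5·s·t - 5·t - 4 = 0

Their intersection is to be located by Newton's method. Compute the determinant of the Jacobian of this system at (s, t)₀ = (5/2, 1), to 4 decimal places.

-34.0000

J = [[4·s·t - 6·s, 2·s^2 - 10·t - 1], [-10·s + t^2 + 5·t, 2·s·t + 5·s - 5]].
At the point, J = [[-5.0000, 1.5000], [-19.0000, 12.5000]].
det J = -34.0000.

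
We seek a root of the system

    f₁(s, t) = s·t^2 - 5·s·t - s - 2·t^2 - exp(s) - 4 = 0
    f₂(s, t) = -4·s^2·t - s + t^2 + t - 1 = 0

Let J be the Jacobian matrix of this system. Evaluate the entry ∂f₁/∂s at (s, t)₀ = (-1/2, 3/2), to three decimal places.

∂f₁/∂s = t^2 - 5·t - exp(s) - 1.
At (-1/2, 3/2) this is -6.857.

-6.857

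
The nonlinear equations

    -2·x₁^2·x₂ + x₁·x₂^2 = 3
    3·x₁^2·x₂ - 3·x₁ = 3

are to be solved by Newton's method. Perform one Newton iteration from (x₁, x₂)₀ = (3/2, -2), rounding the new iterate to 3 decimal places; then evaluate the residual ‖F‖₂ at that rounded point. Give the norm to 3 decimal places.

4.388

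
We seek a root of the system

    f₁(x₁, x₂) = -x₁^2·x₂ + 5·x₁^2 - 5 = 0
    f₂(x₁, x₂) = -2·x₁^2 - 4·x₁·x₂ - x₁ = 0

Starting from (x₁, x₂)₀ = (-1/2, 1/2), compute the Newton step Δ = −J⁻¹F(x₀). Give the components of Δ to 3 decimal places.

At (-1/2, 1/2): F = (-3.875, 1.000).
Jacobian J = [[-2·x₁·x₂ + 10·x₁, -x₁^2], [-4·x₁ - 4·x₂ - 1, -4·x₁]].
At the point, J = [[-4.500, -0.250], [-1.000, 2.000]] (det J = -9.250).
Solving J·Δ = −F gives Δ = (-0.811, -0.905).

(-0.811, -0.905)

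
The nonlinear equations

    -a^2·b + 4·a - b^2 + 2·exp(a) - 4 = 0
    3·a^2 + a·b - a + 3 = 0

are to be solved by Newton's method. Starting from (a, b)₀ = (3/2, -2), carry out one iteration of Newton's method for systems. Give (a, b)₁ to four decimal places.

(1.0538, -3.7151)

At (3/2, -2): F = (11.463378, 5.2500).
Jacobian J = [[-2·a·b + 2·exp(a) + 4, -a^2 - 2·b], [6·a + b - 1, a]].
At the point, J = [[18.963378, 1.7500], [6.0000, 1.5000]] (det J = 17.945067).
Solving J·Δ = −F gives Δ = (-0.4462, -1.7151).
Then the next iterate is (a, b)₁ = (1.0538, -3.7151).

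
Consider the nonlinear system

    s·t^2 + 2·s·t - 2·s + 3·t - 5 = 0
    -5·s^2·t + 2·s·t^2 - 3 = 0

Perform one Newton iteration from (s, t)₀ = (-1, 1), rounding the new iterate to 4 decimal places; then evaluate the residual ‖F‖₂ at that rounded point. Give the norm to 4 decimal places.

966.1848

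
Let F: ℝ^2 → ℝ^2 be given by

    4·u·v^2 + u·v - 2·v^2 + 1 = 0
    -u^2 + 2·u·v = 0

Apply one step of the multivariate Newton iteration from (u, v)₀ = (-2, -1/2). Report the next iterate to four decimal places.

(-1.3077, -0.4808)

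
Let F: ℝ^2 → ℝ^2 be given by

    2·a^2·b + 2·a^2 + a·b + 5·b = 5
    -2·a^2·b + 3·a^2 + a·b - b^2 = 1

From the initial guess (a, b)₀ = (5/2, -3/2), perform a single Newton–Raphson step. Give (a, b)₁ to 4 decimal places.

At (5/2, -3/2): F = (-22.5000, 30.5000).
Jacobian J = [[4·a·b + 4·a + b, 2·a^2 + a + 5], [-4·a·b + 6·a + b, -2·a^2 + a - 2·b]].
At the point, J = [[-6.5000, 20.0000], [28.5000, -7.0000]] (det J = -524.5000).
Solving J·Δ = −F gives Δ = (-0.8627, 0.8446).
Then the next iterate is (a, b)₁ = (1.6373, -0.6554).

(1.6373, -0.6554)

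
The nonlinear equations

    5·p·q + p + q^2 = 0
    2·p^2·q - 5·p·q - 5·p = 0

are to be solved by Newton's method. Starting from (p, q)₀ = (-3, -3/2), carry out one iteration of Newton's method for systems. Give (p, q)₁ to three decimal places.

(-3.626, -0.066)

At (-3, -3/2): F = (21.750, -34.500).
Jacobian J = [[5·q + 1, 5·p + 2·q], [4·p·q - 5·q - 5, 2·p^2 - 5·p]].
At the point, J = [[-6.500, -18.000], [20.500, 33.000]] (det J = 154.500).
Solving J·Δ = −F gives Δ = (-0.626, 1.434).
Then the next iterate is (p, q)₁ = (-3.626, -0.066).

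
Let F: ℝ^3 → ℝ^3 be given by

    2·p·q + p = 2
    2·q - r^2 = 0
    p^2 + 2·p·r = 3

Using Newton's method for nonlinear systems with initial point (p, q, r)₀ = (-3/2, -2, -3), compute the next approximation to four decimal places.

(-1.2417, -1.4250, -1.0250)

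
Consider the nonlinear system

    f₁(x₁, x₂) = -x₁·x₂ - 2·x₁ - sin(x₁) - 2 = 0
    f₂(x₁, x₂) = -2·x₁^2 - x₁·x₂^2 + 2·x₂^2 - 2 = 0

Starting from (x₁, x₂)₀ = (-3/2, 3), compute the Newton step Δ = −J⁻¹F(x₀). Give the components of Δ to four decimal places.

At (-3/2, 3): F = (6.497495, 25.0000).
Jacobian J = [[-x₂ - cos(x₁) - 2, -x₁], [-4·x₁ - x₂^2, -2·x₁·x₂ + 4·x₂]].
At the point, J = [[-5.070737, 1.5000], [-3.0000, 21.0000]] (det J = -101.985481).
Solving J·Δ = −F gives Δ = (0.9702, -1.0519).

(0.9702, -1.0519)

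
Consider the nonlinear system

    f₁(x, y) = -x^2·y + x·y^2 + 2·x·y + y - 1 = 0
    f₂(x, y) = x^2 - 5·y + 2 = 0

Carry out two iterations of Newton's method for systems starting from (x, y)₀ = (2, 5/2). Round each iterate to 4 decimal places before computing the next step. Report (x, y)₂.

(1.1843, 0.5375)

At (2, 5/2): F = (14.0000, -6.5000).
Jacobian J = [[-2·x·y + y^2 + 2·y, -x^2 + 2·x·y + 2·x + 1], [2·x, -5]].
At the point, J = [[1.2500, 11.0000], [4.0000, -5.0000]] (det J = -50.2500).
Solving J·Δ = −F gives Δ = (0.0299, -1.2761).
Then the next iterate is (x, y)₁ = (2.0299, 1.2239).
Round to (2.0299, 1.2239) and repeat: F = (3.190267, 0.000994), J = [[-1.023058, 5.908095], [4.0598, -5.0000]].
Δ = (-0.8456, -0.6864), so (x, y)₂ = (1.1843, 0.5375).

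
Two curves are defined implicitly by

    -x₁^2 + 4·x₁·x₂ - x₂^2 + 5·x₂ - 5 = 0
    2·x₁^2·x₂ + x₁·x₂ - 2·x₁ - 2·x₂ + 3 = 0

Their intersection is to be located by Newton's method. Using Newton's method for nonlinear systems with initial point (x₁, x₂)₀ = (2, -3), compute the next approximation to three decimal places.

(1.955, -0.038)

At (2, -3): F = (-57.000, -25.000).
Jacobian J = [[-2·x₁ + 4·x₂, 4·x₁ - 2·x₂ + 5], [4·x₁·x₂ + x₂ - 2, 2·x₁^2 + x₁ - 2]].
At the point, J = [[-16.000, 19.000], [-29.000, 8.000]] (det J = 423.000).
Solving J·Δ = −F gives Δ = (-0.045, 2.962).
Then the next iterate is (x₁, x₂)₁ = (1.955, -0.038).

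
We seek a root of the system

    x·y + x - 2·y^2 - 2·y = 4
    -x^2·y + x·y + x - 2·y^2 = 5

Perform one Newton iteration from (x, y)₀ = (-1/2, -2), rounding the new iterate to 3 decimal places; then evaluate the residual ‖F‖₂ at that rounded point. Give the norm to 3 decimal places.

At (-1/2, -2): F = (-7.500, -12.000).
Jacobian J = [[y + 1, x - 4·y - 2], [-2·x·y + y + 1, -x^2 + x - 4·y]].
At the point, J = [[-1.000, 5.500], [-3.000, 7.250]] (det J = 9.250).
Solving J·Δ = −F gives Δ = (-1.257, 1.135).
Then the next iterate is (x, y)₁ = (-1.757, -0.865).
Re-evaluating at (-1.757, -0.865): F = (-4.00365, -4.06335), so ‖F‖₂ = 5.704.

5.704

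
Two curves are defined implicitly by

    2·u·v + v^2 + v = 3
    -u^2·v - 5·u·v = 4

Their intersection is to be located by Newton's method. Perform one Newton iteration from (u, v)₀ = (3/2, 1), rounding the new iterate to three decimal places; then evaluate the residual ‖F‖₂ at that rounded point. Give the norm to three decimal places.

At (3/2, 1): F = (2.000, -13.750).
Jacobian J = [[2·v, 2·u + 2·v + 1], [-2·u·v - 5·v, -u^2 - 5·u]].
At the point, J = [[2.000, 6.000], [-8.000, -9.750]] (det J = 28.500).
Solving J·Δ = −F gives Δ = (-2.211, 0.404).
Then the next iterate is (u, v)₁ = (-0.711, 1.404).
Re-evaluating at (-0.711, 1.404): F = (-1.62127, 0.28147), so ‖F‖₂ = 1.646.

1.646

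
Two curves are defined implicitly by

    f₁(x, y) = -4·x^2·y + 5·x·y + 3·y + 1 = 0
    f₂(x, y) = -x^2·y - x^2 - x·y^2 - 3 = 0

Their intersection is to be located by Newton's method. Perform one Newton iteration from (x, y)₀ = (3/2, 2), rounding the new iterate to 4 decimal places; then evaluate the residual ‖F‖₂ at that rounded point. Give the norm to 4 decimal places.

At (3/2, 2): F = (4.0000, -15.7500).
Jacobian J = [[-8·x·y + 5·y, -4·x^2 + 5·x + 3], [-2·x·y - 2·x - y^2, -x^2 - 2·x·y]].
At the point, J = [[-14.0000, 1.5000], [-13.0000, -8.2500]] (det J = 135.0000).
Solving J·Δ = −F gives Δ = (0.0694, -2.0185).
Then the next iterate is (x, y)₁ = (1.5694, -0.0185).
Re-evaluating at (1.5694, -0.0185): F = (0.981594, -5.417988), so ‖F‖₂ = 5.5062.

5.5062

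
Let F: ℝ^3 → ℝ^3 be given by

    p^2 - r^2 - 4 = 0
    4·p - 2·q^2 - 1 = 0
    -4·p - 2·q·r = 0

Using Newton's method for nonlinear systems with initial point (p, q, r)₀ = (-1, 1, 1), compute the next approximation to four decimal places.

(1.3750, 1.6250, -3.3750)

At (-1, 1, 1): F = (-4.0000, -7.0000, 2.0000).
Jacobian J = [[2·p, 0, -2·r], [4, -4·q, 0], [-4, -2·r, -2·q]].
At the point, J = [[-2.0000, 0.0000, -2.0000], [4.0000, -4.0000, 0.0000], [-4.0000, -2.0000, -2.0000]] (det J = 32.0000).
Solving J·Δ = −F gives Δ = (2.3750, 0.6250, -4.3750).
Then the next iterate is (p, q, r)₁ = (1.3750, 1.6250, -3.3750).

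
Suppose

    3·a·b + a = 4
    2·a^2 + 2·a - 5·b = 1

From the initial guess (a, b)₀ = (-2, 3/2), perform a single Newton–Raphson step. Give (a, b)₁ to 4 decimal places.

(-1.2441, -0.3071)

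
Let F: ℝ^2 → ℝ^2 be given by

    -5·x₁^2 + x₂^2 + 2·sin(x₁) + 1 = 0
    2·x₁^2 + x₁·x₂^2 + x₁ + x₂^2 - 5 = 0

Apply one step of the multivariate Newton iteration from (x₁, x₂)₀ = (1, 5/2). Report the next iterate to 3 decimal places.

(0.909, 1.552)

At (1, 5/2): F = (3.93294, 10.500).
Jacobian J = [[-10·x₁ + 2·cos(x₁), 2·x₂], [4·x₁ + x₂^2 + 1, 2·x₁·x₂ + 2·x₂]].
At the point, J = [[-8.91940, 5.000], [11.250, 10.000]] (det J = -145.44395).
Solving J·Δ = −F gives Δ = (-0.091, -0.948).
Then the next iterate is (x₁, x₂)₁ = (0.909, 1.552).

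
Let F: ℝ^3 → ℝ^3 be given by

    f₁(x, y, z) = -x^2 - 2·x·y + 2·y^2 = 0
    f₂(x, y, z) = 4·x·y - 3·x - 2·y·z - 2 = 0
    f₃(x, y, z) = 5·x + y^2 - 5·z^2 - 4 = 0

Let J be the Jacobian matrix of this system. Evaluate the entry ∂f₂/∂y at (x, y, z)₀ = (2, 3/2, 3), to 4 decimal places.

∂f₂/∂y = 4·x - 2·z.
At (2, 3/2, 3) this is 2.0000.

2.0000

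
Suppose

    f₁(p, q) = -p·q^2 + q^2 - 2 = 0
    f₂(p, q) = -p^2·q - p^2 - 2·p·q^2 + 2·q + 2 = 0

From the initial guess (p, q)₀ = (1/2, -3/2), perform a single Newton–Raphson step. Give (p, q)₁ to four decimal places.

At (1/2, -3/2): F = (-0.8750, -3.1250).
Jacobian J = [[-q^2, -2·p·q + 2·q], [-2·p·q - 2·p - 2·q^2, -p^2 - 4·p·q + 2]].
At the point, J = [[-2.2500, -1.5000], [-4.0000, 4.7500]] (det J = -16.6875).
Solving J·Δ = −F gives Δ = (-0.5300, 0.2116).
Then the next iterate is (p, q)₁ = (-0.0300, -1.2884).

(-0.0300, -1.2884)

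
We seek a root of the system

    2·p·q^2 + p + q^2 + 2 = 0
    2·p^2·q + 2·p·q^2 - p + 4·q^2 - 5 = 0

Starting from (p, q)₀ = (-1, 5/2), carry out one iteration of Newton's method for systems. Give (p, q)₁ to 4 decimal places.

At (-1, 5/2): F = (-5.2500, 13.5000).
Jacobian J = [[2·q^2 + 1, 4·p·q + 2·q], [4·p·q + 2·q^2 - 1, 2·p^2 + 4·p·q + 8·q]].
At the point, J = [[13.5000, -5.0000], [1.5000, 12.0000]] (det J = 169.5000).
Solving J·Δ = −F gives Δ = (-0.0265, -1.1217).
Then the next iterate is (p, q)₁ = (-1.0265, 1.3783).

(-1.0265, 1.3783)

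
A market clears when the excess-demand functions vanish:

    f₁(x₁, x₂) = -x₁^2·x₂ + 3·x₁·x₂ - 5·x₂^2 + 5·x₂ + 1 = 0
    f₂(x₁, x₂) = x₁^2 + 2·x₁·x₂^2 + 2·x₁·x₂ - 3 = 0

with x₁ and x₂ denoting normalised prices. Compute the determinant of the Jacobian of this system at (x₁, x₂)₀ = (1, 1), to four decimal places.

J = [[-2·x₁·x₂ + 3·x₂, -x₁^2 + 3·x₁ - 10·x₂ + 5], [2·x₁ + 2·x₂^2 + 2·x₂, 4·x₁·x₂ + 2·x₁]].
At the point, J = [[1.0000, -3.0000], [6.0000, 6.0000]].
det J = 24.0000.

24.0000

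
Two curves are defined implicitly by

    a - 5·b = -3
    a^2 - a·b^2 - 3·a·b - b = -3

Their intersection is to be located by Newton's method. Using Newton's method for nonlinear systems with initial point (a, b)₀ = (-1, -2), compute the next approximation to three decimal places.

At (-1, -2): F = (12.000, 4.000).
Jacobian J = [[1, -5], [2·a - b^2 - 3·b, -2·a·b - 3·a - 1]].
At the point, J = [[1.000, -5.000], [0.000, -2.000]] (det J = -2.000).
Solving J·Δ = −F gives Δ = (-2.000, 2.000).
Then the next iterate is (a, b)₁ = (-3.000, 0.000).

(-3.000, 0.000)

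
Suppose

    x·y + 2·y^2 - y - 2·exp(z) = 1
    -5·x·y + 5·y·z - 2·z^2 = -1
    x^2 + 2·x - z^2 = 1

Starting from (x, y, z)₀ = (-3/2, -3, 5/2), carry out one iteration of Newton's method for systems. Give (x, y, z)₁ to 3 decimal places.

(-2.494, -0.431, 1.099)

At (-3/2, -3, 5/2): F = (0.13501, -71.500, -8.000).
Jacobian J = [[y, x + 4·y - 1, -2·exp(z)], [-5·y, -5·x + 5·z, 5·y - 4·z], [2·x + 2, 0, -2·z]].
At the point, J = [[-3.000, -14.500, -24.36499], [15.000, 20.000, -25.000], [-1.000, 0.000, -5.000]] (det J = -1637.29976).
Solving J·Δ = −F gives Δ = (-0.994, 2.569, -1.401).
Then the next iterate is (x, y, z)₁ = (-2.494, -0.431, 1.099).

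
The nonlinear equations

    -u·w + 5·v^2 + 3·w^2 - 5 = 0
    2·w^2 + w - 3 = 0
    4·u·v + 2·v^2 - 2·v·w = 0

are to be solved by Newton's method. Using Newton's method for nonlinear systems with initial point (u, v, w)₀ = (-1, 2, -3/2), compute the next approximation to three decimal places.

(-0.855, 0.977, -1.500)

At (-1, 2, -3/2): F = (20.250, 0.000, 6.000).
Jacobian J = [[-w, 10·v, -u + 6·w], [0, 0, 4·w + 1], [4·v, 4·u + 4·v - 2·w, -2·v]].
At the point, J = [[1.500, 20.000, -8.000], [0.000, 0.000, -5.000], [8.000, 7.000, -4.000]] (det J = -747.500).
Solving J·Δ = −F gives Δ = (0.145, -1.023, 0.000).
Then the next iterate is (u, v, w)₁ = (-0.855, 0.977, -1.500).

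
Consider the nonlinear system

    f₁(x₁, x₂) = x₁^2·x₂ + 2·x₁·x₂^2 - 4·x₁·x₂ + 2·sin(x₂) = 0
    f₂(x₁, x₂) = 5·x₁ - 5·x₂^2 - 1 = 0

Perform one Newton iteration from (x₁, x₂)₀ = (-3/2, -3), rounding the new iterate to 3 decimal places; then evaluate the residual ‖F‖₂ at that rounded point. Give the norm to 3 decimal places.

At (-3/2, -3): F = (-52.03224, -53.500).
Jacobian J = [[2·x₁·x₂ + 2·x₂^2 - 4·x₂, x₁^2 + 4·x₁·x₂ - 4·x₁ + 2·cos(x₂)], [5, -10·x₂]].
At the point, J = [[39.000, 24.27002], [5.000, 30.000]] (det J = 1048.64992).
Solving J·Δ = −F gives Δ = (0.250, 1.742).
Then the next iterate is (x₁, x₂)₁ = (-1.250, -1.258).
Re-evaluating at (-1.250, -1.258): F = (-14.11499, -15.16282), so ‖F‖₂ = 20.716.

20.716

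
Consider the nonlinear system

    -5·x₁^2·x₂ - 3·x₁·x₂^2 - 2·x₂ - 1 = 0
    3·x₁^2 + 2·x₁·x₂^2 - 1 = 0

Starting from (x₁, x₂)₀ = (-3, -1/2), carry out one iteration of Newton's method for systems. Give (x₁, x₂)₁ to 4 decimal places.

(-1.5849, -0.4560)

At (-3, -1/2): F = (24.7500, 24.5000).
Jacobian J = [[-10·x₁·x₂ - 3·x₂^2, -5·x₁^2 - 6·x₁·x₂ - 2], [6·x₁ + 2·x₂^2, 4·x₁·x₂]].
At the point, J = [[-15.7500, -56.0000], [-17.5000, 6.0000]] (det J = -1074.5000).
Solving J·Δ = −F gives Δ = (1.4151, 0.0440).
Then the next iterate is (x₁, x₂)₁ = (-1.5849, -0.4560).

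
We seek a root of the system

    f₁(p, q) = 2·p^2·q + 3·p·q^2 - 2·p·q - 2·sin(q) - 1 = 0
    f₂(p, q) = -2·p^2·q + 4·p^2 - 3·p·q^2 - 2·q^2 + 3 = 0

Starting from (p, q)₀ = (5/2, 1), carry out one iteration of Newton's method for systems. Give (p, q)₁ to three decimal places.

At (5/2, 1): F = (12.31706, 6.000).
Jacobian J = [[4·p·q + 3·q^2 - 2·q, 2·p^2 + 6·p·q - 2·p - 2·cos(q)], [-4·p·q + 8·p - 3·q^2, -2·p^2 - 6·p·q - 4·q]].
At the point, J = [[11.000, 21.41940], [7.000, -31.500]] (det J = -496.43577).
Solving J·Δ = −F gives Δ = (-1.040, -0.041).
Then the next iterate is (p, q)₁ = (1.460, 0.959).

(1.460, 0.959)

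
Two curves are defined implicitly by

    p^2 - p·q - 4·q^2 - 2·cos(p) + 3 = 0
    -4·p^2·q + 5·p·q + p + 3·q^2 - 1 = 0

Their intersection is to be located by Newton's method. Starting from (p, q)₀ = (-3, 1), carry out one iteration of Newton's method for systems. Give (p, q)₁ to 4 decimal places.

At (-3, 1): F = (12.979985, -52.0000).
Jacobian J = [[2·p - q + 2·sin(p), -p - 8·q], [-8·p·q + 5·q + 1, -4·p^2 + 5·p + 6·q]].
At the point, J = [[-7.282240, -5.0000], [30.0000, -45.0000]] (det J = 477.700801).
Solving J·Δ = −F gives Δ = (1.7670, 0.0224).
Then the next iterate is (p, q)₁ = (-1.2330, 1.0224).

(-1.2330, 1.0224)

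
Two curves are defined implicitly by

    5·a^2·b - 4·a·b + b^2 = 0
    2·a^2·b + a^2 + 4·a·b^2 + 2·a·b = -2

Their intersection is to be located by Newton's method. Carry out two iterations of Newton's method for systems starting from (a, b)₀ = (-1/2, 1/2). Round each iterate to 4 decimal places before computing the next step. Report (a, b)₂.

At (-1/2, 1/2): F = (1.8750, 1.5000).
Jacobian J = [[10·a·b - 4·b, 5·a^2 - 4·a + 2·b], [4·a·b + 2·a + 4·b^2 + 2·b, 2·a^2 + 8·a·b + 2·a]].
At the point, J = [[-4.5000, 4.2500], [0.0000, -2.5000]] (det J = 11.2500).
Solving J·Δ = −F gives Δ = (0.9833, 0.6000).
Then the next iterate is (a, b)₁ = (0.4833, 1.1000).
Round to (0.4833, 1.1000) and repeat: F = (0.368164, 6.149884), J = [[0.9163, 1.434694], [10.133120, 5.686798]].
Δ = (-0.7215, 0.2042), so (a, b)₂ = (-0.2382, 1.3042).

(-0.2382, 1.3042)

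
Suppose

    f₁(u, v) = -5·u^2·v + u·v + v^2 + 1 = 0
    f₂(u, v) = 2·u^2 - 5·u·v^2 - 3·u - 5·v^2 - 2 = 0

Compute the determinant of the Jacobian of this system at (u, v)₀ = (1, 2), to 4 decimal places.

J = [[-10·u·v + v, -5·u^2 + u + 2·v], [4·u - 5·v^2 - 3, -10·u·v - 10·v]].
At the point, J = [[-18.0000, 0.0000], [-19.0000, -40.0000]].
det J = 720.0000.

720.0000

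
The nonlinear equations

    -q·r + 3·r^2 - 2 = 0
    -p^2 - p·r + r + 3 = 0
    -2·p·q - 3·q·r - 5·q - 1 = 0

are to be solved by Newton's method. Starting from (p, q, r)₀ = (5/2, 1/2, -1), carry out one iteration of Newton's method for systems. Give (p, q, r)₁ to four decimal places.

(2.0107, -0.1025, -0.8619)

At (5/2, 1/2, -1): F = (1.5000, -1.7500, -4.5000).
Jacobian J = [[0, -r, -q + 6·r], [-2·p - r, 0, -p + 1], [-2·q, -2·p - 3·r - 5, -3·q]].
At the point, J = [[0.0000, 1.0000, -6.5000], [-4.0000, 0.0000, -1.5000], [-1.0000, -7.0000, -1.5000]] (det J = -186.5000).
Solving J·Δ = −F gives Δ = (-0.4893, -0.6025, 0.1381).
Then the next iterate is (p, q, r)₁ = (2.0107, -0.1025, -0.8619).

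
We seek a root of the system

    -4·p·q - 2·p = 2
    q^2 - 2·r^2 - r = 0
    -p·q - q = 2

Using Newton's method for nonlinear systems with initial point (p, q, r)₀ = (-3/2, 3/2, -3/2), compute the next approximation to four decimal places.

(-4.0000, -3.5000, 1.6500)

At (-3/2, 3/2, -3/2): F = (10.0000, -0.7500, -1.2500).
Jacobian J = [[-4·q - 2, -4·p, 0], [0, 2·q, -4·r - 1], [-q, -p - 1, 0]].
At the point, J = [[-8.0000, 6.0000, 0.0000], [0.0000, 3.0000, 5.0000], [-1.5000, 0.5000, 0.0000]] (det J = -25.0000).
Solving J·Δ = −F gives Δ = (-2.5000, -5.0000, 3.1500).
Then the next iterate is (p, q, r)₁ = (-4.0000, -3.5000, 1.6500).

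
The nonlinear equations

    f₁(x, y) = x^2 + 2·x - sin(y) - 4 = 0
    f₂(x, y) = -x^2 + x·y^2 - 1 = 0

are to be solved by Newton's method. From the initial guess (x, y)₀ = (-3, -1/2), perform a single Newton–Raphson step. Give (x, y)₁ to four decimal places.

At (-3, -1/2): F = (-0.520574, -10.7500).
Jacobian J = [[2·x + 2, -cos(y)], [-2·x + y^2, 2·x·y]].
At the point, J = [[-4.0000, -0.877583], [6.2500, 3.0000]] (det J = -6.515109).
Solving J·Δ = −F gives Δ = (-1.6877, 7.0994).
Then the next iterate is (x, y)₁ = (-4.6877, 6.5994).

(-4.6877, 6.5994)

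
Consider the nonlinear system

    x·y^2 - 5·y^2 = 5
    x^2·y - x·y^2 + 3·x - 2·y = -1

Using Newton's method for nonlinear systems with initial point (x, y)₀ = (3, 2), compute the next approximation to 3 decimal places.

(0.632, -0.809)

At (3, 2): F = (-13.000, 12.000).
Jacobian J = [[y^2, 2·x·y - 10·y], [2·x·y - y^2 + 3, x^2 - 2·x·y - 2]].
At the point, J = [[4.000, -8.000], [11.000, -5.000]] (det J = 68.000).
Solving J·Δ = −F gives Δ = (-2.368, -2.809).
Then the next iterate is (x, y)₁ = (0.632, -0.809).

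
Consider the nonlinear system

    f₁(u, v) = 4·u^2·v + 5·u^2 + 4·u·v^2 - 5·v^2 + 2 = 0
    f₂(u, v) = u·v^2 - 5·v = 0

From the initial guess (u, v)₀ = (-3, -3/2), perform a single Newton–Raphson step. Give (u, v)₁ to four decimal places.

At (-3, -3/2): F = (-45.2500, 0.7500).
Jacobian J = [[8·u·v + 10·u + 4·v^2, 4·u^2 + 8·u·v - 10·v], [v^2, 2·u·v - 5]].
At the point, J = [[15.0000, 87.0000], [2.2500, 4.0000]] (det J = -135.7500).
Solving J·Δ = −F gives Δ = (-1.8140, 0.8329).
Then the next iterate is (u, v)₁ = (-4.8140, -0.6671).

(-4.8140, -0.6671)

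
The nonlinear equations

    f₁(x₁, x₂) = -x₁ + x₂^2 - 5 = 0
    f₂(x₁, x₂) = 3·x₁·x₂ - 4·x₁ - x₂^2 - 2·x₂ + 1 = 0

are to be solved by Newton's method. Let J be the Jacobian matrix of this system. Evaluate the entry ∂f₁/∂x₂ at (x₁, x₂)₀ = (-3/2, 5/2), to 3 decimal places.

5.000

∂f₁/∂x₂ = 2·x₂.
At (-3/2, 5/2) this is 5.000.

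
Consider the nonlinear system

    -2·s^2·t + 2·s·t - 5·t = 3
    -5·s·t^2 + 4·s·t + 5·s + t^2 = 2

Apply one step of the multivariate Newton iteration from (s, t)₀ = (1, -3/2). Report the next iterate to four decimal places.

(1.9057, -0.0566)

At (1, -3/2): F = (4.5000, -12.0000).
Jacobian J = [[-4·s·t + 2·t, -2·s^2 + 2·s - 5], [-5·t^2 + 4·t + 5, -10·s·t + 4·s + 2·t]].
At the point, J = [[3.0000, -5.0000], [-12.2500, 16.0000]] (det J = -13.2500).
Solving J·Δ = −F gives Δ = (0.9057, 1.4434).
Then the next iterate is (s, t)₁ = (1.9057, -0.0566).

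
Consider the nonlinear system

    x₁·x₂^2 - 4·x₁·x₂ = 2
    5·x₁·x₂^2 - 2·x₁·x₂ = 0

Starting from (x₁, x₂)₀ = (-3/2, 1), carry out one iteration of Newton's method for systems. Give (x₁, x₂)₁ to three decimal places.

At (-3/2, 1): F = (2.500, -4.500).
Jacobian J = [[x₂^2 - 4·x₂, 2·x₁·x₂ - 4·x₁], [5·x₂^2 - 2·x₂, 10·x₁·x₂ - 2·x₁]].
At the point, J = [[-3.000, 3.000], [3.000, -12.000]] (det J = 27.000).
Solving J·Δ = −F gives Δ = (0.611, -0.222).
Then the next iterate is (x₁, x₂)₁ = (-0.889, 0.778).

(-0.889, 0.778)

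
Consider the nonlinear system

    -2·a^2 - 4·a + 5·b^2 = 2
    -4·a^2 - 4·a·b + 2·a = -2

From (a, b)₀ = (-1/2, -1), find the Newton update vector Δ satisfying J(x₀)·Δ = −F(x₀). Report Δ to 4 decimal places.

At (-1/2, -1): F = (4.5000, -2.0000).
Jacobian J = [[-4·a - 4, 10·b], [-8·a - 4·b + 2, -4·a]].
At the point, J = [[-2.0000, -10.0000], [10.0000, 2.0000]] (det J = 96.0000).
Solving J·Δ = −F gives Δ = (0.1146, 0.4271).

(0.1146, 0.4271)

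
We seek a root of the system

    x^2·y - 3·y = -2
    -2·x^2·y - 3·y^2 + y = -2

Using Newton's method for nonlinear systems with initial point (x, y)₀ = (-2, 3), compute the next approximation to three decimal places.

(-1.714, 1.435)

At (-2, 3): F = (5.000, -46.000).
Jacobian J = [[2·x·y, x^2 - 3], [-4·x·y, -2·x^2 - 6·y + 1]].
At the point, J = [[-12.000, 1.000], [24.000, -25.000]] (det J = 276.000).
Solving J·Δ = −F gives Δ = (0.286, -1.565).
Then the next iterate is (x, y)₁ = (-1.714, 1.435).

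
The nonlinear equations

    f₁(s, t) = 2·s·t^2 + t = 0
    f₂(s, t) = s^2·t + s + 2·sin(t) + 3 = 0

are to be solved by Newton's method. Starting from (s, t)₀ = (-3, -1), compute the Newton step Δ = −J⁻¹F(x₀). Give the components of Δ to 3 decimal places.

(0.964, 0.390)

At (-3, -1): F = (-7.000, -10.68294).
Jacobian J = [[2·t^2, 4·s·t + 1], [2·s·t + 1, s^2 + 2·cos(t)]].
At the point, J = [[2.000, 13.000], [7.000, 10.08060]] (det J = -70.83879).
Solving J·Δ = −F gives Δ = (0.964, 0.390).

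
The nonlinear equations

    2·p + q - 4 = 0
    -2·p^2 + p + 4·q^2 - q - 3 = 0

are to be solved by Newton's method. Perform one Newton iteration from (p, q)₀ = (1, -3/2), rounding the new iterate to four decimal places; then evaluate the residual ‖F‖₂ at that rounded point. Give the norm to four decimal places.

5.7037

At (1, -3/2): F = (-3.5000, 6.5000).
Jacobian J = [[2, 1], [-4·p + 1, 8·q - 1]].
At the point, J = [[2.0000, 1.0000], [-3.0000, -13.0000]] (det J = -23.0000).
Solving J·Δ = −F gives Δ = (1.6957, 0.1087).
Then the next iterate is (p, q)₁ = (2.6957, -1.3913).
Re-evaluating at (2.6957, -1.3913): F = (0.0001, -5.703734), so ‖F‖₂ = 5.7037.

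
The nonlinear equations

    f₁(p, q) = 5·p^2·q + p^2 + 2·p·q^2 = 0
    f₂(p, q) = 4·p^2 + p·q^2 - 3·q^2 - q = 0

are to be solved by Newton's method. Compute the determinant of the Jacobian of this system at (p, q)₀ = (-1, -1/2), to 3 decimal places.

64.750

J = [[10·p·q + 2·p + 2·q^2, 5·p^2 + 4·p·q], [8·p + q^2, 2·p·q - 6·q - 1]].
At the point, J = [[3.500, 7.000], [-7.750, 3.000]].
det J = 64.750.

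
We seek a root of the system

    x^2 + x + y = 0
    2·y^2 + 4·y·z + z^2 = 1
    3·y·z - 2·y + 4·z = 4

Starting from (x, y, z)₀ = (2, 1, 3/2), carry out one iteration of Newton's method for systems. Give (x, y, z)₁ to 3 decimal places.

At (2, 1, 3/2): F = (7.000, 9.250, 4.500).
Jacobian J = [[2·x + 1, 1, 0], [0, 4·y + 4·z, 4·y + 2·z], [0, 3·z - 2, 3·y + 4]].
At the point, J = [[5.000, 1.000, 0.000], [0.000, 10.000, 7.000], [0.000, 2.500, 7.000]] (det J = 262.500).
Solving J·Δ = −F gives Δ = (-1.273, -0.633, -0.417).
Then the next iterate is (x, y, z)₁ = (0.727, 0.367, 1.083).

(0.727, 0.367, 1.083)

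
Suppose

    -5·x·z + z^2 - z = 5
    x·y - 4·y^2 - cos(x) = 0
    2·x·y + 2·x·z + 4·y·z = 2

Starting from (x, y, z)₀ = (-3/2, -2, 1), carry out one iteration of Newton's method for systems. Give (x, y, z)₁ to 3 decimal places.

(-1.846, -1.170, 0.502)

At (-3/2, -2, 1): F = (2.500, -13.07074, -7.000).
Jacobian J = [[-5·z, 0, -5·x + 2·z - 1], [y + sin(x), x - 8·y, 0], [2·y + 2·z, 2·x + 4·z, 2·x + 4·y]].
At the point, J = [[-5.000, 0.000, 8.500], [-2.99749, 14.500, 0.000], [-2.000, 1.000, -11.000]] (det J = 1018.52129).
Solving J·Δ = −F gives Δ = (-0.346, 0.830, -0.498).
Then the next iterate is (x, y, z)₁ = (-1.846, -1.170, 0.502).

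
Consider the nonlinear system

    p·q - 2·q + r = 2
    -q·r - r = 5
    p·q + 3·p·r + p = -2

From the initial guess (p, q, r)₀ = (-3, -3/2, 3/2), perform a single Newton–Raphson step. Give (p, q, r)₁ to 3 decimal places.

At (-3, -3/2, 3/2): F = (7.000, -4.250, -10.000).
Jacobian J = [[q, p - 2, 1], [0, -r, -q - 1], [q + 3·r + 1, p, 3·p]].
At the point, J = [[-1.500, -5.000, 1.000], [0.000, -1.500, 0.500], [4.000, -3.000, -9.000]] (det J = -26.500).
Solving J·Δ = −F gives Δ = (12.038, -1.278, 4.665).
Then the next iterate is (p, q, r)₁ = (9.038, -2.778, 6.165).

(9.038, -2.778, 6.165)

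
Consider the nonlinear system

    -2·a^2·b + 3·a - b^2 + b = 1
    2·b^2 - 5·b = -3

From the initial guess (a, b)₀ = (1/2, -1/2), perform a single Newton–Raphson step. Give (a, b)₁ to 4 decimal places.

At (1/2, -1/2): F = (0.0000, 6.0000).
Jacobian J = [[-4·a·b + 3, -2·a^2 - 2·b + 1], [0, 4·b - 5]].
At the point, J = [[4.0000, 1.5000], [0.0000, -7.0000]] (det J = -28.0000).
Solving J·Δ = −F gives Δ = (-0.3214, 0.8571).
Then the next iterate is (a, b)₁ = (0.1786, 0.3571).

(0.1786, 0.3571)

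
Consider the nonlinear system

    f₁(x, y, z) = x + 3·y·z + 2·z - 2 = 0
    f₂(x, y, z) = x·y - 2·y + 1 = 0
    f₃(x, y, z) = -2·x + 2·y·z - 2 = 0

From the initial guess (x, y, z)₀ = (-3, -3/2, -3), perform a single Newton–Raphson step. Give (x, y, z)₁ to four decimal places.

(0.9138, -0.9741, -2.3276)

At (-3, -3/2, -3): F = (2.5000, 8.5000, 13.0000).
Jacobian J = [[1, 3·z, 3·y + 2], [y, x - 2, 0], [-2, 2·z, 2·y]].
At the point, J = [[1.0000, -9.0000, -2.5000], [-1.5000, -5.0000, 0.0000], [-2.0000, -6.0000, -3.0000]] (det J = 58.0000).
Solving J·Δ = −F gives Δ = (3.9138, 0.5259, 0.6724).
Then the next iterate is (x, y, z)₁ = (0.9138, -0.9741, -2.3276).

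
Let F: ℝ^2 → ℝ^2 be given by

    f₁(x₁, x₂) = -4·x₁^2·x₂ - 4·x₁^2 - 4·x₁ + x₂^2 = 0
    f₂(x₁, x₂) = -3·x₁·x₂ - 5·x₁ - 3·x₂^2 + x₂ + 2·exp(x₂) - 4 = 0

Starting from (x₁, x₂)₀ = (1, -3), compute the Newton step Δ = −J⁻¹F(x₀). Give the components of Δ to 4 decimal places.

(0.3847, 1.7616)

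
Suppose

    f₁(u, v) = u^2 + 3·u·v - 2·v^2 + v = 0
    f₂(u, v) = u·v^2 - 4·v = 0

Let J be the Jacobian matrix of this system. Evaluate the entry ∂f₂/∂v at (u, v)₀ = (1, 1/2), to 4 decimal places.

∂f₂/∂v = 2·u·v - 4.
At (1, 1/2) this is -3.0000.

-3.0000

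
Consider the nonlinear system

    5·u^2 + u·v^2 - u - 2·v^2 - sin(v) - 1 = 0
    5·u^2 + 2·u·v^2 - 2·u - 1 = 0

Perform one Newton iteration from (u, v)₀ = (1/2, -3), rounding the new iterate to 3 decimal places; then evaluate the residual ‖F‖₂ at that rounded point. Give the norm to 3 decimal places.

3.785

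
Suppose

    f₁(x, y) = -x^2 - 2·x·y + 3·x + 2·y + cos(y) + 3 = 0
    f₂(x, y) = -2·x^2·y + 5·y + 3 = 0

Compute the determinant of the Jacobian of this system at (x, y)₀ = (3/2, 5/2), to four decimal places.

J = [[-2·x - 2·y + 3, -2·x - sin(y) + 2], [-4·x·y, -2·x^2 + 5]].
At the point, J = [[-5.0000, -1.598472], [-15.0000, 0.5000]].
det J = -26.4771.

-26.4771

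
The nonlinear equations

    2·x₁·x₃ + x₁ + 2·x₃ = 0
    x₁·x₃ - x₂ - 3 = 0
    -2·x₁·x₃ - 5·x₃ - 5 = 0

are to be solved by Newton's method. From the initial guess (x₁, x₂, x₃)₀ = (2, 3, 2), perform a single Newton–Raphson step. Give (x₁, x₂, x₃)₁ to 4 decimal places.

At (2, 3, 2): F = (14.0000, -2.0000, -23.0000).
Jacobian J = [[2·x₃ + 1, 0, 2·x₁ + 2], [x₃, -1, x₁], [-2·x₃, 0, -2·x₁ - 5]].
At the point, J = [[5.0000, 0.0000, 6.0000], [2.0000, -1.0000, 2.0000], [-4.0000, 0.0000, -9.0000]] (det J = 21.0000).
Solving J·Δ = −F gives Δ = (0.5714, -6.4762, -2.8095).
Then the next iterate is (x₁, x₂, x₃)₁ = (2.5714, -3.4762, -0.8095).

(2.5714, -3.4762, -0.8095)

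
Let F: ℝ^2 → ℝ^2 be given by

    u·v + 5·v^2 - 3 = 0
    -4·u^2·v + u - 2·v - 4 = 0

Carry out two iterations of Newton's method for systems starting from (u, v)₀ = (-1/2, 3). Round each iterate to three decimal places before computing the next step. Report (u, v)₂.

(-4.189, 1.392)

At (-1/2, 3): F = (40.500, -13.500).
Jacobian J = [[v, u + 10·v], [-8·u·v + 1, -4·u^2 - 2]].
At the point, J = [[3.000, 29.500], [13.000, -3.000]] (det J = -392.500).
Solving J·Δ = −F gives Δ = (0.705, -1.445).
Then the next iterate is (u, v)₁ = (0.205, 1.555).
Round to (0.205, 1.555) and repeat: F = (9.40890, -7.16640), J = [[1.555, 15.755], [-1.55020, -2.16810]].
Δ = (-4.394, -0.163), so (u, v)₂ = (-4.189, 1.392).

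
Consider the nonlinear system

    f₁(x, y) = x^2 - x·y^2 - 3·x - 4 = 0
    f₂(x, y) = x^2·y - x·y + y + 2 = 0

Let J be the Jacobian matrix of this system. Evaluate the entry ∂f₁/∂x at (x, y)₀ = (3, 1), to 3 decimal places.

2.000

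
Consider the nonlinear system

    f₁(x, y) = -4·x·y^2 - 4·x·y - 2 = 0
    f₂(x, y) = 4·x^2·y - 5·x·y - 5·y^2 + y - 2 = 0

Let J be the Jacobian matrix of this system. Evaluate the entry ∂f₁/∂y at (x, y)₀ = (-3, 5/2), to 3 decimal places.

72.000

∂f₁/∂y = -8·x·y - 4·x.
At (-3, 5/2) this is 72.000.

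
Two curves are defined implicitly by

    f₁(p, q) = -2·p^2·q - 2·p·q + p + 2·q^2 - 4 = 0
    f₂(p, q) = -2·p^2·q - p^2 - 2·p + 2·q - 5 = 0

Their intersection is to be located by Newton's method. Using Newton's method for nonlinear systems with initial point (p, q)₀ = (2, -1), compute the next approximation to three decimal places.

(-3.412, -3.971)

At (2, -1): F = (12.000, -7.000).
Jacobian J = [[-4·p·q - 2·q + 1, -2·p^2 - 2·p + 4·q], [-4·p·q - 2·p - 2, -2·p^2 + 2]].
At the point, J = [[11.000, -16.000], [2.000, -6.000]] (det J = -34.000).
Solving J·Δ = −F gives Δ = (-5.412, -2.971).
Then the next iterate is (p, q)₁ = (-3.412, -3.971).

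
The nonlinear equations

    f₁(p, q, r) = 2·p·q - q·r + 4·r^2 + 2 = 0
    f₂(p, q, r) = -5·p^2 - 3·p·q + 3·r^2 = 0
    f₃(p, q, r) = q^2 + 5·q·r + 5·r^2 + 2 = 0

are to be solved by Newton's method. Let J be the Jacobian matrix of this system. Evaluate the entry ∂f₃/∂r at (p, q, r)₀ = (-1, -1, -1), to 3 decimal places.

-15.000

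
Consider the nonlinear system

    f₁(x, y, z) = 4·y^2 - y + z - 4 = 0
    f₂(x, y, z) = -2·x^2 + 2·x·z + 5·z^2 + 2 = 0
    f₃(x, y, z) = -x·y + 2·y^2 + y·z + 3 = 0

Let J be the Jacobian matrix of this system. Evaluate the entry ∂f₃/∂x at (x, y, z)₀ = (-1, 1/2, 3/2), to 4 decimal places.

-0.5000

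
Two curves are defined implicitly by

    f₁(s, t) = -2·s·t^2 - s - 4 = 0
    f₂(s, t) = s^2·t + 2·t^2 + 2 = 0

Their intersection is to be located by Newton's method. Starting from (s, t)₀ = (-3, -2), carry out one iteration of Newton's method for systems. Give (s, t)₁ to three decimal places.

(-2.394, -1.269)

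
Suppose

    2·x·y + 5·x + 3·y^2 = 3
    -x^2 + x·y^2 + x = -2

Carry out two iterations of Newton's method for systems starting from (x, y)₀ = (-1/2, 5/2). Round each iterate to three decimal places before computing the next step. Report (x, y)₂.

(-0.512, 1.555)

At (-1/2, 5/2): F = (10.750, -1.875).
Jacobian J = [[2·y + 5, 2·x + 6·y], [-2·x + y^2 + 1, 2·x·y]].
At the point, J = [[10.000, 14.000], [8.250, -2.500]] (det J = -140.500).
Solving J·Δ = −F gives Δ = (-0.004, -0.765).
Then the next iterate is (x, y)₁ = (-0.504, 1.735).
Round to (-0.504, 1.735) and repeat: F = (1.76180, -0.27517), J = [[8.470, 9.402], [5.01823, -1.74888]].
Δ = (-0.008, -0.180), so (x, y)₂ = (-0.512, 1.555).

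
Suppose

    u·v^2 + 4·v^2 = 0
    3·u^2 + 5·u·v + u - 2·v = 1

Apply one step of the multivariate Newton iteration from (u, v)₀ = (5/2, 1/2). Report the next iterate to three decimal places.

At (5/2, 1/2): F = (1.625, 25.500).
Jacobian J = [[v^2, 2·u·v + 8·v], [6·u + 5·v + 1, 5·u - 2]].
At the point, J = [[0.250, 6.500], [18.500, 10.500]] (det J = -117.625).
Solving J·Δ = −F gives Δ = (-1.264, -0.201).
Then the next iterate is (u, v)₁ = (1.236, 0.299).

(1.236, 0.299)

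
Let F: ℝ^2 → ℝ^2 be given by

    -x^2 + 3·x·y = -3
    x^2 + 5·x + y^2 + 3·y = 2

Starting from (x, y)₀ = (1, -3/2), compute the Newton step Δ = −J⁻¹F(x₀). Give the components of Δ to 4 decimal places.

At (1, -3/2): F = (-2.5000, 1.7500).
Jacobian J = [[-2·x + 3·y, 3·x], [2·x + 5, 2·y + 3]].
At the point, J = [[-6.5000, 3.0000], [7.0000, 0.0000]] (det J = -21.0000).
Solving J·Δ = −F gives Δ = (-0.2500, 0.2917).

(-0.2500, 0.2917)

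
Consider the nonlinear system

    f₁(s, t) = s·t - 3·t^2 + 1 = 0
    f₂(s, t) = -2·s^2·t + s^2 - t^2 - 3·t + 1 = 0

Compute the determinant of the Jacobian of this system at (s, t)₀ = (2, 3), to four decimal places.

-371.0000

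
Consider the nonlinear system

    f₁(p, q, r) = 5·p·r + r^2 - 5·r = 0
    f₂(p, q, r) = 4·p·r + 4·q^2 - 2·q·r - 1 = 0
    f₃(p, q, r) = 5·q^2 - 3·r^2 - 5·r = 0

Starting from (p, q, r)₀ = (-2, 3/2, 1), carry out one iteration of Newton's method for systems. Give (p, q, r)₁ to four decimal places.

(-1.5297, 0.6262, 0.1040)

At (-2, 3/2, 1): F = (-14.0000, -3.0000, 3.2500).
Jacobian J = [[5·r, 0, 5·p + 2·r - 5], [4·r, 8·q - 2·r, 4·p - 2·q], [0, 10·q, -6·r - 5]].
At the point, J = [[5.0000, 0.0000, -13.0000], [4.0000, 10.0000, -11.0000], [0.0000, 15.0000, -11.0000]] (det J = -505.0000).
Solving J·Δ = −F gives Δ = (0.4703, -0.8738, -0.8960).
Then the next iterate is (p, q, r)₁ = (-1.5297, 0.6262, 0.1040).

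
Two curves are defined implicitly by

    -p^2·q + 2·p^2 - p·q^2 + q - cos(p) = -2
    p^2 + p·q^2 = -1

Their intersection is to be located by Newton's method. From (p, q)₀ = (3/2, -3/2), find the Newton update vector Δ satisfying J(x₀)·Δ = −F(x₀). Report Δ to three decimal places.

(-0.745, 0.603)

At (3/2, -3/2): F = (4.92926, 6.625).
Jacobian J = [[-2·p·q + 4·p - q^2 + sin(p), -p^2 - 2·p·q + 1], [2·p + q^2, 2·p·q]].
At the point, J = [[9.24749, 3.250], [5.250, -4.500]] (det J = -58.67623).
Solving J·Δ = −F gives Δ = (-0.745, 0.603).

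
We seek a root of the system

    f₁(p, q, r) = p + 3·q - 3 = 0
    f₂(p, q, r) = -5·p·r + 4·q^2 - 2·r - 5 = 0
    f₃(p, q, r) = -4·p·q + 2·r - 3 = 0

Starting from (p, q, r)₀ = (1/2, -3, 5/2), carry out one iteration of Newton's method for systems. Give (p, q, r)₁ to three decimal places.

(3.479, -0.160, -16.535)

At (1/2, -3, 5/2): F = (-11.500, 19.750, 8.000).
Jacobian J = [[1, 3, 0], [-5·r, 8·q, -5·p - 2], [-4·q, -4·p, 2]].
At the point, J = [[1.000, 3.000, 0.000], [-12.500, -24.000, -4.500], [12.000, -2.000, 2.000]] (det J = -144.000).
Solving J·Δ = −F gives Δ = (2.979, 2.840, -19.035).
Then the next iterate is (p, q, r)₁ = (3.479, -0.160, -16.535).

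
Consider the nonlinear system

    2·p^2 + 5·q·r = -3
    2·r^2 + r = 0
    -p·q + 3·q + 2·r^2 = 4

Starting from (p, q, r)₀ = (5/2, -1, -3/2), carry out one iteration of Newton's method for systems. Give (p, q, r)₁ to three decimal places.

At (5/2, -1, -3/2): F = (23.000, 3.000, 0.000).
Jacobian J = [[4·p, 5·r, 5·q], [0, 0, 4·r + 1], [-q, -p + 3, 4·r]].
At the point, J = [[10.000, -7.500, -5.000], [0.000, 0.000, -5.000], [1.000, 0.500, -6.000]] (det J = 62.500).
Solving J·Δ = −F gives Δ = (1.360, 4.480, 0.600).
Then the next iterate is (p, q, r)₁ = (3.860, 3.480, -0.900).

(3.860, 3.480, -0.900)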